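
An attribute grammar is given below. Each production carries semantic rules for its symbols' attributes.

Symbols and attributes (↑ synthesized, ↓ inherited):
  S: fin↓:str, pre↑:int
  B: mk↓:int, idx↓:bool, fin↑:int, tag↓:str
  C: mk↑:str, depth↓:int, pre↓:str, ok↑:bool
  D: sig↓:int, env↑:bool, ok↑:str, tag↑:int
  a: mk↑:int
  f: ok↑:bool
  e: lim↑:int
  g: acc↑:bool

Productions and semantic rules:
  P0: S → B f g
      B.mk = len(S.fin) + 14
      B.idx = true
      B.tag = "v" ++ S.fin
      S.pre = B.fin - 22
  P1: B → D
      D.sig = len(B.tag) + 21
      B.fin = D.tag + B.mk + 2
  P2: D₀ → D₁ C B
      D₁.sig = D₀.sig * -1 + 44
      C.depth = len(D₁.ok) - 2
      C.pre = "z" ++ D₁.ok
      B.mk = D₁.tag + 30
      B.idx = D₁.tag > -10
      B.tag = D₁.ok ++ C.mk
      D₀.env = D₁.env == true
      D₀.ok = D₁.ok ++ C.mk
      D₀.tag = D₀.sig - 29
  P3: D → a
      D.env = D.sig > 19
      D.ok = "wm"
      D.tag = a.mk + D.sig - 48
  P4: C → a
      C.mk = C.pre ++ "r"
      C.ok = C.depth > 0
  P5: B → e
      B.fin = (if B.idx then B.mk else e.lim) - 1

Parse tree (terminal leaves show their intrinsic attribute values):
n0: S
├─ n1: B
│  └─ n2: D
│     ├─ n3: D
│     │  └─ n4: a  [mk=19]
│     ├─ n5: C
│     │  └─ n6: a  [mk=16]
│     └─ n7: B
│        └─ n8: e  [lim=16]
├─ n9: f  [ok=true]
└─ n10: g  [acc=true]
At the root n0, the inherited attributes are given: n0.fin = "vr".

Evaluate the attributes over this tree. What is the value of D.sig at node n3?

1. n0.fin = "vr"  [given at root]
2. n1.mk = 16  [len(S.fin) + 14]
3. n1.idx = true  [true]
4. n1.tag = "vvr"  ["v" ++ S.fin]
5. n2.sig = 24  [len(B.tag) + 21]
6. n3.sig = 20  [D₀.sig * -1 + 44]
7. n4.mk = 19  [terminal]
8. n3.env = true  [D.sig > 19]
9. n3.ok = "wm"  ["wm"]
10. n3.tag = -9  [a.mk + D.sig - 48]
11. n5.depth = 0  [len(D₁.ok) - 2]
12. n5.pre = "zwm"  ["z" ++ D₁.ok]
13. n6.mk = 16  [terminal]
14. n5.mk = "zwmr"  [C.pre ++ "r"]
15. n5.ok = false  [C.depth > 0]
16. n7.mk = 21  [D₁.tag + 30]
17. n7.idx = true  [D₁.tag > -10]
18. n7.tag = "wmzwmr"  [D₁.ok ++ C.mk]
19. n8.lim = 16  [terminal]
20. n7.fin = 20  [(if B.idx then B.mk else e.lim) - 1]
21. n2.env = true  [D₁.env == true]
22. n2.ok = "wmzwmr"  [D₁.ok ++ C.mk]
23. n2.tag = -5  [D₀.sig - 29]
24. n1.fin = 13  [D.tag + B.mk + 2]
25. n9.ok = true  [terminal]
26. n10.acc = true  [terminal]
27. n0.pre = -9  [B.fin - 22]

20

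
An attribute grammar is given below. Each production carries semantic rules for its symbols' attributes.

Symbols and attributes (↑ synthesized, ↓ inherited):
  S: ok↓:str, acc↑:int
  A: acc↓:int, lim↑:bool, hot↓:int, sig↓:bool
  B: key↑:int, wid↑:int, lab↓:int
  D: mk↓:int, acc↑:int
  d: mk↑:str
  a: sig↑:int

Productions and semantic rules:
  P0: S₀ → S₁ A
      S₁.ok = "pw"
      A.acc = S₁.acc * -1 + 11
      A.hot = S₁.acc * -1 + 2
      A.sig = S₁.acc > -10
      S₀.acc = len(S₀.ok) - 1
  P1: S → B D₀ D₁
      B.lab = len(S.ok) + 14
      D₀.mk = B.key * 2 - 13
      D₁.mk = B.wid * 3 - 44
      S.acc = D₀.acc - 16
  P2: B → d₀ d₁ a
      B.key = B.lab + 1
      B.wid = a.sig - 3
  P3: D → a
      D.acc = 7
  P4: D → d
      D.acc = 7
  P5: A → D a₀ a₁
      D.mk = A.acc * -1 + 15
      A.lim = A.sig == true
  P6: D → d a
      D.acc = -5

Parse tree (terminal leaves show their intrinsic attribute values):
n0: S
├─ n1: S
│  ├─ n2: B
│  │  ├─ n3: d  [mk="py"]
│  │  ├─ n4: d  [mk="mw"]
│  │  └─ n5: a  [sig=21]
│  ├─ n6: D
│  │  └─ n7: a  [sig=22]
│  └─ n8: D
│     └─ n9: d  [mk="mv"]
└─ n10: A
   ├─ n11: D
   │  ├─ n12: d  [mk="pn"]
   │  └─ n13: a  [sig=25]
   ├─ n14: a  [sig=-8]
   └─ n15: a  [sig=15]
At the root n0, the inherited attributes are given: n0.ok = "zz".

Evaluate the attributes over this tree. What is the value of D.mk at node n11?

1. n0.ok = "zz"  [given at root]
2. n1.ok = "pw"  ["pw"]
3. n2.lab = 16  [len(S.ok) + 14]
4. n3.mk = "py"  [terminal]
5. n4.mk = "mw"  [terminal]
6. n5.sig = 21  [terminal]
7. n2.key = 17  [B.lab + 1]
8. n2.wid = 18  [a.sig - 3]
9. n6.mk = 21  [B.key * 2 - 13]
10. n7.sig = 22  [terminal]
11. n6.acc = 7  [7]
12. n8.mk = 10  [B.wid * 3 - 44]
13. n9.mk = "mv"  [terminal]
14. n8.acc = 7  [7]
15. n1.acc = -9  [D₀.acc - 16]
16. n10.acc = 20  [S₁.acc * -1 + 11]
17. n10.hot = 11  [S₁.acc * -1 + 2]
18. n10.sig = true  [S₁.acc > -10]
19. n11.mk = -5  [A.acc * -1 + 15]
20. n12.mk = "pn"  [terminal]
21. n13.sig = 25  [terminal]
22. n11.acc = -5  [-5]
23. n14.sig = -8  [terminal]
24. n15.sig = 15  [terminal]
25. n10.lim = true  [A.sig == true]
26. n0.acc = 1  [len(S₀.ok) - 1]

-5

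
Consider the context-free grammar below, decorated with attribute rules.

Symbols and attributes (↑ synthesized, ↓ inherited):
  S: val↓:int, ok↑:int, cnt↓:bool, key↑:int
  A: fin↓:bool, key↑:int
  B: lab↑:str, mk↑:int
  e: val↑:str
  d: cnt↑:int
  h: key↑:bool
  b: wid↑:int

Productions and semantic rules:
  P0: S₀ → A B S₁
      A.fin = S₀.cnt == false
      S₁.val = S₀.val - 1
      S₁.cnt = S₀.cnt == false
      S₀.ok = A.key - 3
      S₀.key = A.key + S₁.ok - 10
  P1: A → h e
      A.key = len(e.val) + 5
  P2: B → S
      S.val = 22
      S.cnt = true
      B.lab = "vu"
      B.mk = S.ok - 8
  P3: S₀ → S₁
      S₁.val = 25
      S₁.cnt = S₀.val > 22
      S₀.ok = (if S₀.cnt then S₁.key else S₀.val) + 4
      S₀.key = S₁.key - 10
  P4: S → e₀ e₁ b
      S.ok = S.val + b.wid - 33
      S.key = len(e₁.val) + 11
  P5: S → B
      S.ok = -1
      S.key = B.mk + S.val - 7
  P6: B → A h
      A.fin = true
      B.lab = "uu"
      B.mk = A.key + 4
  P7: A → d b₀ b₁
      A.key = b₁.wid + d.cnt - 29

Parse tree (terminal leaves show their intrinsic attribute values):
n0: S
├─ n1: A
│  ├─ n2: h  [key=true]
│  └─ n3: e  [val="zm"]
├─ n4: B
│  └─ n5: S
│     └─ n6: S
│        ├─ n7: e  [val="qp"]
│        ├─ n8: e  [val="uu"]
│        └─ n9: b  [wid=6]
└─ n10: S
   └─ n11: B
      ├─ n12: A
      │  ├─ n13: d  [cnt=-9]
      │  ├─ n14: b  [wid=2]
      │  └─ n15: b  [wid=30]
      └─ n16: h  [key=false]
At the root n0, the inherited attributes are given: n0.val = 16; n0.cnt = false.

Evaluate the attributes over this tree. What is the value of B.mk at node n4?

1. n0.val = 16  [given at root]
2. n0.cnt = false  [given at root]
3. n1.fin = true  [S₀.cnt == false]
4. n2.key = true  [terminal]
5. n3.val = "zm"  [terminal]
6. n1.key = 7  [len(e.val) + 5]
7. n5.val = 22  [22]
8. n5.cnt = true  [true]
9. n6.val = 25  [25]
10. n6.cnt = false  [S₀.val > 22]
11. n7.val = "qp"  [terminal]
12. n8.val = "uu"  [terminal]
13. n9.wid = 6  [terminal]
14. n6.ok = -2  [S.val + b.wid - 33]
15. n6.key = 13  [len(e₁.val) + 11]
16. n5.ok = 17  [(if S₀.cnt then S₁.key else S₀.val) + 4]
17. n5.key = 3  [S₁.key - 10]
18. n4.lab = "vu"  ["vu"]
19. n4.mk = 9  [S.ok - 8]
20. n10.val = 15  [S₀.val - 1]
21. n10.cnt = true  [S₀.cnt == false]
22. n12.fin = true  [true]
23. n13.cnt = -9  [terminal]
24. n14.wid = 2  [terminal]
25. n15.wid = 30  [terminal]
26. n12.key = -8  [b₁.wid + d.cnt - 29]
27. n16.key = false  [terminal]
28. n11.lab = "uu"  ["uu"]
29. n11.mk = -4  [A.key + 4]
30. n10.ok = -1  [-1]
31. n10.key = 4  [B.mk + S.val - 7]
32. n0.ok = 4  [A.key - 3]
33. n0.key = -4  [A.key + S₁.ok - 10]

9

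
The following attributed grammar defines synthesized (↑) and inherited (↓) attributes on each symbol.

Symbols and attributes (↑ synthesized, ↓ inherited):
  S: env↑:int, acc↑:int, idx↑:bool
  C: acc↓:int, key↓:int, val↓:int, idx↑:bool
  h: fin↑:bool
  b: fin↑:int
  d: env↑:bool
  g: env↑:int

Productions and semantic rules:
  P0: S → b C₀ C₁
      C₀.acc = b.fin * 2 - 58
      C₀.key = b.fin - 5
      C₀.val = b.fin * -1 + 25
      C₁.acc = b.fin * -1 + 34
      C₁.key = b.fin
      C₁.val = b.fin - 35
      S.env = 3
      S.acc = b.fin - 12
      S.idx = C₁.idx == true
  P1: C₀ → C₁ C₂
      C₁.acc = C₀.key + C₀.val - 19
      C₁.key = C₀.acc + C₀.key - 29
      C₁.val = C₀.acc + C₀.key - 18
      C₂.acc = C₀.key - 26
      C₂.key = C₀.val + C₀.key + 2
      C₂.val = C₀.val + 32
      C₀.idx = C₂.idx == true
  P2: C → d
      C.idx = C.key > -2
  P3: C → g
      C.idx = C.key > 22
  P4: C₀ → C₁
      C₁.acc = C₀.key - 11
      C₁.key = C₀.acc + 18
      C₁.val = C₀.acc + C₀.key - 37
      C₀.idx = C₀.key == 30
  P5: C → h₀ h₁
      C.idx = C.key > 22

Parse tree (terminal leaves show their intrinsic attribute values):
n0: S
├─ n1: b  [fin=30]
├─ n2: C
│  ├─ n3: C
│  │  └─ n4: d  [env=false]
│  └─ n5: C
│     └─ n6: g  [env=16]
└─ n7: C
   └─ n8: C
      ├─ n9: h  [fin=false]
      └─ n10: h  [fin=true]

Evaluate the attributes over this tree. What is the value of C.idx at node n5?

false

1. n1.fin = 30  [terminal]
2. n2.acc = 2  [b.fin * 2 - 58]
3. n2.key = 25  [b.fin - 5]
4. n2.val = -5  [b.fin * -1 + 25]
5. n3.acc = 1  [C₀.key + C₀.val - 19]
6. n3.key = -2  [C₀.acc + C₀.key - 29]
7. n3.val = 9  [C₀.acc + C₀.key - 18]
8. n4.env = false  [terminal]
9. n3.idx = false  [C.key > -2]
10. n5.acc = -1  [C₀.key - 26]
11. n5.key = 22  [C₀.val + C₀.key + 2]
12. n5.val = 27  [C₀.val + 32]
13. n6.env = 16  [terminal]
14. n5.idx = false  [C.key > 22]
15. n2.idx = false  [C₂.idx == true]
16. n7.acc = 4  [b.fin * -1 + 34]
17. n7.key = 30  [b.fin]
18. n7.val = -5  [b.fin - 35]
19. n8.acc = 19  [C₀.key - 11]
20. n8.key = 22  [C₀.acc + 18]
21. n8.val = -3  [C₀.acc + C₀.key - 37]
22. n9.fin = false  [terminal]
23. n10.fin = true  [terminal]
24. n8.idx = false  [C.key > 22]
25. n7.idx = true  [C₀.key == 30]
26. n0.env = 3  [3]
27. n0.acc = 18  [b.fin - 12]
28. n0.idx = true  [C₁.idx == true]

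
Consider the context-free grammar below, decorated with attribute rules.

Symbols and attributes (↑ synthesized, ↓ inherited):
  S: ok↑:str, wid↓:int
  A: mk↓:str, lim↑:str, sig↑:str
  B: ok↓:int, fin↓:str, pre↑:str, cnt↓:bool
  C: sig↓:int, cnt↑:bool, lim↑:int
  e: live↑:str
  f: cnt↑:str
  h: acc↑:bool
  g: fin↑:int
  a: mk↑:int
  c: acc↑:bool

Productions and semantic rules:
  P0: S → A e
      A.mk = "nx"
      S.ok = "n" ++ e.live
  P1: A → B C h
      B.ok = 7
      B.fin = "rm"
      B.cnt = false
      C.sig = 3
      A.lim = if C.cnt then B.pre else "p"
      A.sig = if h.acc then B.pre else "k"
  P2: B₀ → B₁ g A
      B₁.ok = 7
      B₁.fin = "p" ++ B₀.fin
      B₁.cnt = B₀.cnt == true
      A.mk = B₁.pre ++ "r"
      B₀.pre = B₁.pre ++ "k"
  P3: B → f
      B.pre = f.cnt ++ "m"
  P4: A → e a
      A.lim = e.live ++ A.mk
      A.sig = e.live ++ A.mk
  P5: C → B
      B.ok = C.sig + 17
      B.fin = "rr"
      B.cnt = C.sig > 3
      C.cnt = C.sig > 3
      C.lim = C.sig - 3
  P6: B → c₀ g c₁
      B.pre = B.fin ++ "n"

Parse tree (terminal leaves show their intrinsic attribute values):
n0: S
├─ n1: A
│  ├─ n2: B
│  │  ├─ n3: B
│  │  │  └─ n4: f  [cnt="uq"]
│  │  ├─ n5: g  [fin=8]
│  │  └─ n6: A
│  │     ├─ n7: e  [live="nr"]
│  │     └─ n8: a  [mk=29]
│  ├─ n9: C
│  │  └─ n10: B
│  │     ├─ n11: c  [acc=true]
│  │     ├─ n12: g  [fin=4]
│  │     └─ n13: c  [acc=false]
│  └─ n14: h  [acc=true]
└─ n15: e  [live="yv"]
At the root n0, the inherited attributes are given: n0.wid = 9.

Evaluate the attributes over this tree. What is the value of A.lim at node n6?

1. n0.wid = 9  [given at root]
2. n1.mk = "nx"  ["nx"]
3. n2.ok = 7  [7]
4. n2.fin = "rm"  ["rm"]
5. n2.cnt = false  [false]
6. n3.ok = 7  [7]
7. n3.fin = "prm"  ["p" ++ B₀.fin]
8. n3.cnt = false  [B₀.cnt == true]
9. n4.cnt = "uq"  [terminal]
10. n3.pre = "uqm"  [f.cnt ++ "m"]
11. n5.fin = 8  [terminal]
12. n6.mk = "uqmr"  [B₁.pre ++ "r"]
13. n7.live = "nr"  [terminal]
14. n8.mk = 29  [terminal]
15. n6.lim = "nruqmr"  [e.live ++ A.mk]
16. n6.sig = "nruqmr"  [e.live ++ A.mk]
17. n2.pre = "uqmk"  [B₁.pre ++ "k"]
18. n9.sig = 3  [3]
19. n10.ok = 20  [C.sig + 17]
20. n10.fin = "rr"  ["rr"]
21. n10.cnt = false  [C.sig > 3]
22. n11.acc = true  [terminal]
23. n12.fin = 4  [terminal]
24. n13.acc = false  [terminal]
25. n10.pre = "rrn"  [B.fin ++ "n"]
26. n9.cnt = false  [C.sig > 3]
27. n9.lim = 0  [C.sig - 3]
28. n14.acc = true  [terminal]
29. n1.lim = "p"  [if C.cnt then B.pre else "p"]
30. n1.sig = "uqmk"  [if h.acc then B.pre else "k"]
31. n15.live = "yv"  [terminal]
32. n0.ok = "nyv"  ["n" ++ e.live]

"nruqmr"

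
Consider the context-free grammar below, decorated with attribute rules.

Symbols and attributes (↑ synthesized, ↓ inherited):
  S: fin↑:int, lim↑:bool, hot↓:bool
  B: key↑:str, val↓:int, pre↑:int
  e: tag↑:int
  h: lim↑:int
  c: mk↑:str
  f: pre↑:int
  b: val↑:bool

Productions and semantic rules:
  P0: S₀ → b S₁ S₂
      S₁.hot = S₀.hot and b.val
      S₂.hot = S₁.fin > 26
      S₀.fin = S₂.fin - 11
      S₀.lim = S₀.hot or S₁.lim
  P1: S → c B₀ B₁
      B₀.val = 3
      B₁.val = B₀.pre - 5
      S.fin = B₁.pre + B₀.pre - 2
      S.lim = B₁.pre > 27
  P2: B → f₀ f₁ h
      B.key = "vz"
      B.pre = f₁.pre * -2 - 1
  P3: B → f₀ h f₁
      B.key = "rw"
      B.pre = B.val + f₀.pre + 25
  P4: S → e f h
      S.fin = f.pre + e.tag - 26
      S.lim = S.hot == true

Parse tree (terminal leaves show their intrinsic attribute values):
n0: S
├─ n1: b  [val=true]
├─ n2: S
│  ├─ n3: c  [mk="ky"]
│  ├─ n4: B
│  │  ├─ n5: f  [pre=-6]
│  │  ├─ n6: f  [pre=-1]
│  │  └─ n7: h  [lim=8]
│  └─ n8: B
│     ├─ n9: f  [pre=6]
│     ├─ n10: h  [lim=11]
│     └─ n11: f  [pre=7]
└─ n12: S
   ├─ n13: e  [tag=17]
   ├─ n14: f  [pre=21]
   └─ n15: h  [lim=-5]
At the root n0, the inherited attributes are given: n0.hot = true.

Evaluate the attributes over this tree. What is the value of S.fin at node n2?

1. n0.hot = true  [given at root]
2. n1.val = true  [terminal]
3. n2.hot = true  [S₀.hot and b.val]
4. n3.mk = "ky"  [terminal]
5. n4.val = 3  [3]
6. n5.pre = -6  [terminal]
7. n6.pre = -1  [terminal]
8. n7.lim = 8  [terminal]
9. n4.key = "vz"  ["vz"]
10. n4.pre = 1  [f₁.pre * -2 - 1]
11. n8.val = -4  [B₀.pre - 5]
12. n9.pre = 6  [terminal]
13. n10.lim = 11  [terminal]
14. n11.pre = 7  [terminal]
15. n8.key = "rw"  ["rw"]
16. n8.pre = 27  [B.val + f₀.pre + 25]
17. n2.fin = 26  [B₁.pre + B₀.pre - 2]
18. n2.lim = false  [B₁.pre > 27]
19. n12.hot = false  [S₁.fin > 26]
20. n13.tag = 17  [terminal]
21. n14.pre = 21  [terminal]
22. n15.lim = -5  [terminal]
23. n12.fin = 12  [f.pre + e.tag - 26]
24. n12.lim = false  [S.hot == true]
25. n0.fin = 1  [S₂.fin - 11]
26. n0.lim = true  [S₀.hot or S₁.lim]

26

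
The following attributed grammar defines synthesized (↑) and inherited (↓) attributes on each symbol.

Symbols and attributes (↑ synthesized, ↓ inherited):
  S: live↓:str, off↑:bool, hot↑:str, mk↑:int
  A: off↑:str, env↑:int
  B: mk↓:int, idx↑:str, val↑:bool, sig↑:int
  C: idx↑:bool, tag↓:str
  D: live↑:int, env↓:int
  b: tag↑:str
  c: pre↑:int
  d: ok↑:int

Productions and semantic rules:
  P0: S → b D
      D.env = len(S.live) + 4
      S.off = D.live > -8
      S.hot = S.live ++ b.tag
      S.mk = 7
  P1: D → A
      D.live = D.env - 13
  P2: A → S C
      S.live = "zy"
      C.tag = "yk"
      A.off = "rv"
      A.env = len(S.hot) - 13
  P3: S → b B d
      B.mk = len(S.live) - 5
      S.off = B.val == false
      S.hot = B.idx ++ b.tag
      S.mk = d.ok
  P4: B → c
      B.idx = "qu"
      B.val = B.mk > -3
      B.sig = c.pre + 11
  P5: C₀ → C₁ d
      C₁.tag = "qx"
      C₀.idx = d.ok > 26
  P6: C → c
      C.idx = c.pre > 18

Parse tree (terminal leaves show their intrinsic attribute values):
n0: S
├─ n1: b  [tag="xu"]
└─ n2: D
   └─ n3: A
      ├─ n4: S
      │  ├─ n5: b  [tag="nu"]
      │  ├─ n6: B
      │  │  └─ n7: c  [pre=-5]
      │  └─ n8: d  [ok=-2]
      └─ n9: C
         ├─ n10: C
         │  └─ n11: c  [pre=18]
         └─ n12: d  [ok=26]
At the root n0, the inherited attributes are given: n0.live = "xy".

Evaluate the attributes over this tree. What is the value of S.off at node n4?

true

1. n0.live = "xy"  [given at root]
2. n1.tag = "xu"  [terminal]
3. n2.env = 6  [len(S.live) + 4]
4. n4.live = "zy"  ["zy"]
5. n5.tag = "nu"  [terminal]
6. n6.mk = -3  [len(S.live) - 5]
7. n7.pre = -5  [terminal]
8. n6.idx = "qu"  ["qu"]
9. n6.val = false  [B.mk > -3]
10. n6.sig = 6  [c.pre + 11]
11. n8.ok = -2  [terminal]
12. n4.off = true  [B.val == false]
13. n4.hot = "qunu"  [B.idx ++ b.tag]
14. n4.mk = -2  [d.ok]
15. n9.tag = "yk"  ["yk"]
16. n10.tag = "qx"  ["qx"]
17. n11.pre = 18  [terminal]
18. n10.idx = false  [c.pre > 18]
19. n12.ok = 26  [terminal]
20. n9.idx = false  [d.ok > 26]
21. n3.off = "rv"  ["rv"]
22. n3.env = -9  [len(S.hot) - 13]
23. n2.live = -7  [D.env - 13]
24. n0.off = true  [D.live > -8]
25. n0.hot = "xyxu"  [S.live ++ b.tag]
26. n0.mk = 7  [7]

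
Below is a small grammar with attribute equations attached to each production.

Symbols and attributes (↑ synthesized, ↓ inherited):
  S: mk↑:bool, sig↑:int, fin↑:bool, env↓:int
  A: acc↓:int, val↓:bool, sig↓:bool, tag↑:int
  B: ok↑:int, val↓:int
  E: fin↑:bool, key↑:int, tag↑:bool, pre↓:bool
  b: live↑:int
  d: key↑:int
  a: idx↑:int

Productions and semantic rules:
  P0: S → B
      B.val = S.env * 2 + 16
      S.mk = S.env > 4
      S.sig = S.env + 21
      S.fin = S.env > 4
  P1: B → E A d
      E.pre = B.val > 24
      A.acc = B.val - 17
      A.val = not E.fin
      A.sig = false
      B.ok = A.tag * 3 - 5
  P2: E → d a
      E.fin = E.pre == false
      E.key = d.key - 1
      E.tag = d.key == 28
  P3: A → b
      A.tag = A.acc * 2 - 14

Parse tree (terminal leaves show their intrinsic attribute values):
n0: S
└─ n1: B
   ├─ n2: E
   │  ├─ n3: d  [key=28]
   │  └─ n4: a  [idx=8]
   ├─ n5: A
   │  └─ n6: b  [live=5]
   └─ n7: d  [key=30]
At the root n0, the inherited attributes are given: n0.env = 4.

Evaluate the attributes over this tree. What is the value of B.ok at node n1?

-5

1. n0.env = 4  [given at root]
2. n1.val = 24  [S.env * 2 + 16]
3. n2.pre = false  [B.val > 24]
4. n3.key = 28  [terminal]
5. n4.idx = 8  [terminal]
6. n2.fin = true  [E.pre == false]
7. n2.key = 27  [d.key - 1]
8. n2.tag = true  [d.key == 28]
9. n5.acc = 7  [B.val - 17]
10. n5.val = false  [not E.fin]
11. n5.sig = false  [false]
12. n6.live = 5  [terminal]
13. n5.tag = 0  [A.acc * 2 - 14]
14. n7.key = 30  [terminal]
15. n1.ok = -5  [A.tag * 3 - 5]
16. n0.mk = false  [S.env > 4]
17. n0.sig = 25  [S.env + 21]
18. n0.fin = false  [S.env > 4]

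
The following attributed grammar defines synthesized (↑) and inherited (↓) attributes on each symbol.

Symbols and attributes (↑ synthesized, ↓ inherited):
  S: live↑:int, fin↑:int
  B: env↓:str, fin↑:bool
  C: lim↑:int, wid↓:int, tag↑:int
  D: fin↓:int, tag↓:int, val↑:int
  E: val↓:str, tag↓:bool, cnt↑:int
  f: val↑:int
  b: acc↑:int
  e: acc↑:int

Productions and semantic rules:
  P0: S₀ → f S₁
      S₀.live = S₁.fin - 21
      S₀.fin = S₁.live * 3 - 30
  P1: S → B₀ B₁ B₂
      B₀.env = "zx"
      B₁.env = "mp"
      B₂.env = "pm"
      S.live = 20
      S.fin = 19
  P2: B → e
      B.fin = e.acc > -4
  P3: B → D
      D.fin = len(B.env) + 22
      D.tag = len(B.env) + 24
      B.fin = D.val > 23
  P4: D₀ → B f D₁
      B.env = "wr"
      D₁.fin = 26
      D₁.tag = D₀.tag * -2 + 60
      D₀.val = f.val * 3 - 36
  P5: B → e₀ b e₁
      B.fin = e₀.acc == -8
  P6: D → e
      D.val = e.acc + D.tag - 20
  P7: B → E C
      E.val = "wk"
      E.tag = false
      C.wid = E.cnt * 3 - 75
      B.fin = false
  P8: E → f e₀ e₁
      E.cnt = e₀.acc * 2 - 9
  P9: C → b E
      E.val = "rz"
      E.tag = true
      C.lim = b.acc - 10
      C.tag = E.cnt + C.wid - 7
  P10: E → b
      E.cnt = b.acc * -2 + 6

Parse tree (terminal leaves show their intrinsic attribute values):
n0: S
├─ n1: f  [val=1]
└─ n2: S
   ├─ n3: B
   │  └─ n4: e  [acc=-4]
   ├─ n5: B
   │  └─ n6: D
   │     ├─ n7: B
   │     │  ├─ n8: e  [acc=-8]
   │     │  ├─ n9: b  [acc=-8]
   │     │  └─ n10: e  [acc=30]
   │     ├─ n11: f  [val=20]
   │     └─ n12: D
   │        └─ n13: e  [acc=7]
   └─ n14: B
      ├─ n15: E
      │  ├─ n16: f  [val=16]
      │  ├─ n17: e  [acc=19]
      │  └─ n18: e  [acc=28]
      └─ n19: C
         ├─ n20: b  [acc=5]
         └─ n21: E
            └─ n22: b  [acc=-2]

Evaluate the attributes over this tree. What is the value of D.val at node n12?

-5

1. n1.val = 1  [terminal]
2. n3.env = "zx"  ["zx"]
3. n4.acc = -4  [terminal]
4. n3.fin = false  [e.acc > -4]
5. n5.env = "mp"  ["mp"]
6. n6.fin = 24  [len(B.env) + 22]
7. n6.tag = 26  [len(B.env) + 24]
8. n7.env = "wr"  ["wr"]
9. n8.acc = -8  [terminal]
10. n9.acc = -8  [terminal]
11. n10.acc = 30  [terminal]
12. n7.fin = true  [e₀.acc == -8]
13. n11.val = 20  [terminal]
14. n12.fin = 26  [26]
15. n12.tag = 8  [D₀.tag * -2 + 60]
16. n13.acc = 7  [terminal]
17. n12.val = -5  [e.acc + D.tag - 20]
18. n6.val = 24  [f.val * 3 - 36]
19. n5.fin = true  [D.val > 23]
20. n14.env = "pm"  ["pm"]
21. n15.val = "wk"  ["wk"]
22. n15.tag = false  [false]
23. n16.val = 16  [terminal]
24. n17.acc = 19  [terminal]
25. n18.acc = 28  [terminal]
26. n15.cnt = 29  [e₀.acc * 2 - 9]
27. n19.wid = 12  [E.cnt * 3 - 75]
28. n20.acc = 5  [terminal]
29. n21.val = "rz"  ["rz"]
30. n21.tag = true  [true]
31. n22.acc = -2  [terminal]
32. n21.cnt = 10  [b.acc * -2 + 6]
33. n19.lim = -5  [b.acc - 10]
34. n19.tag = 15  [E.cnt + C.wid - 7]
35. n14.fin = false  [false]
36. n2.live = 20  [20]
37. n2.fin = 19  [19]
38. n0.live = -2  [S₁.fin - 21]
39. n0.fin = 30  [S₁.live * 3 - 30]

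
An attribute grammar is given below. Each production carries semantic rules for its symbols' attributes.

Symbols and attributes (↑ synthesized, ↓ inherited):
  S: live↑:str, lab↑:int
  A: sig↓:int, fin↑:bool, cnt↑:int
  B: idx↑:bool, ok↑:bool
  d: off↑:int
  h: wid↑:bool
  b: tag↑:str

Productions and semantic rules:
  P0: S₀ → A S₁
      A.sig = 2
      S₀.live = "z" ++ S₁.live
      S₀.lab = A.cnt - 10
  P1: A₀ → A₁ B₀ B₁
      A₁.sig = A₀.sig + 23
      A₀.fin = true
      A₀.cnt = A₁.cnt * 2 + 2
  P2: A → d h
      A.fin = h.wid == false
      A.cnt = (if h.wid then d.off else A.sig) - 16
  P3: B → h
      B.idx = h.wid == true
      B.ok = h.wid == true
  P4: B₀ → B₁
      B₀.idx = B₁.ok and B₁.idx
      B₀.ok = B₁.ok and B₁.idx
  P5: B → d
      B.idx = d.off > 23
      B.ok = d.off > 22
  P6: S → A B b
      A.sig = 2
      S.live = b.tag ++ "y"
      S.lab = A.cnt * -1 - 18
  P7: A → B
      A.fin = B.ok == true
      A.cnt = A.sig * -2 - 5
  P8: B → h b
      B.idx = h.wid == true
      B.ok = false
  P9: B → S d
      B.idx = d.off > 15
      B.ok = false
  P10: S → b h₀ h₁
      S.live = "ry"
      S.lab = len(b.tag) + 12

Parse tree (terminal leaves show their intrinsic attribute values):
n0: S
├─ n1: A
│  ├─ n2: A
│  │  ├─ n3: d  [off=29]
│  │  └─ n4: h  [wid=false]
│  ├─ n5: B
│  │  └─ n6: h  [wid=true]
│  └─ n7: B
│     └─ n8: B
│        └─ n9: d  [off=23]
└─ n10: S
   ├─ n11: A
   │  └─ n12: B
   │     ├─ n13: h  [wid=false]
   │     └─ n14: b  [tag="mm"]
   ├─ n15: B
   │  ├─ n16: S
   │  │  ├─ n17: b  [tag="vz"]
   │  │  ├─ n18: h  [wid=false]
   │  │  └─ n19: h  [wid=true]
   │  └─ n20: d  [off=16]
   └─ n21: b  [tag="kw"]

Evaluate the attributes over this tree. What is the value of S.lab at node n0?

1. n1.sig = 2  [2]
2. n2.sig = 25  [A₀.sig + 23]
3. n3.off = 29  [terminal]
4. n4.wid = false  [terminal]
5. n2.fin = true  [h.wid == false]
6. n2.cnt = 9  [(if h.wid then d.off else A.sig) - 16]
7. n6.wid = true  [terminal]
8. n5.idx = true  [h.wid == true]
9. n5.ok = true  [h.wid == true]
10. n9.off = 23  [terminal]
11. n8.idx = false  [d.off > 23]
12. n8.ok = true  [d.off > 22]
13. n7.idx = false  [B₁.ok and B₁.idx]
14. n7.ok = false  [B₁.ok and B₁.idx]
15. n1.fin = true  [true]
16. n1.cnt = 20  [A₁.cnt * 2 + 2]
17. n11.sig = 2  [2]
18. n13.wid = false  [terminal]
19. n14.tag = "mm"  [terminal]
20. n12.idx = false  [h.wid == true]
21. n12.ok = false  [false]
22. n11.fin = false  [B.ok == true]
23. n11.cnt = -9  [A.sig * -2 - 5]
24. n17.tag = "vz"  [terminal]
25. n18.wid = false  [terminal]
26. n19.wid = true  [terminal]
27. n16.live = "ry"  ["ry"]
28. n16.lab = 14  [len(b.tag) + 12]
29. n20.off = 16  [terminal]
30. n15.idx = true  [d.off > 15]
31. n15.ok = false  [false]
32. n21.tag = "kw"  [terminal]
33. n10.live = "kwy"  [b.tag ++ "y"]
34. n10.lab = -9  [A.cnt * -1 - 18]
35. n0.live = "zkwy"  ["z" ++ S₁.live]
36. n0.lab = 10  [A.cnt - 10]

10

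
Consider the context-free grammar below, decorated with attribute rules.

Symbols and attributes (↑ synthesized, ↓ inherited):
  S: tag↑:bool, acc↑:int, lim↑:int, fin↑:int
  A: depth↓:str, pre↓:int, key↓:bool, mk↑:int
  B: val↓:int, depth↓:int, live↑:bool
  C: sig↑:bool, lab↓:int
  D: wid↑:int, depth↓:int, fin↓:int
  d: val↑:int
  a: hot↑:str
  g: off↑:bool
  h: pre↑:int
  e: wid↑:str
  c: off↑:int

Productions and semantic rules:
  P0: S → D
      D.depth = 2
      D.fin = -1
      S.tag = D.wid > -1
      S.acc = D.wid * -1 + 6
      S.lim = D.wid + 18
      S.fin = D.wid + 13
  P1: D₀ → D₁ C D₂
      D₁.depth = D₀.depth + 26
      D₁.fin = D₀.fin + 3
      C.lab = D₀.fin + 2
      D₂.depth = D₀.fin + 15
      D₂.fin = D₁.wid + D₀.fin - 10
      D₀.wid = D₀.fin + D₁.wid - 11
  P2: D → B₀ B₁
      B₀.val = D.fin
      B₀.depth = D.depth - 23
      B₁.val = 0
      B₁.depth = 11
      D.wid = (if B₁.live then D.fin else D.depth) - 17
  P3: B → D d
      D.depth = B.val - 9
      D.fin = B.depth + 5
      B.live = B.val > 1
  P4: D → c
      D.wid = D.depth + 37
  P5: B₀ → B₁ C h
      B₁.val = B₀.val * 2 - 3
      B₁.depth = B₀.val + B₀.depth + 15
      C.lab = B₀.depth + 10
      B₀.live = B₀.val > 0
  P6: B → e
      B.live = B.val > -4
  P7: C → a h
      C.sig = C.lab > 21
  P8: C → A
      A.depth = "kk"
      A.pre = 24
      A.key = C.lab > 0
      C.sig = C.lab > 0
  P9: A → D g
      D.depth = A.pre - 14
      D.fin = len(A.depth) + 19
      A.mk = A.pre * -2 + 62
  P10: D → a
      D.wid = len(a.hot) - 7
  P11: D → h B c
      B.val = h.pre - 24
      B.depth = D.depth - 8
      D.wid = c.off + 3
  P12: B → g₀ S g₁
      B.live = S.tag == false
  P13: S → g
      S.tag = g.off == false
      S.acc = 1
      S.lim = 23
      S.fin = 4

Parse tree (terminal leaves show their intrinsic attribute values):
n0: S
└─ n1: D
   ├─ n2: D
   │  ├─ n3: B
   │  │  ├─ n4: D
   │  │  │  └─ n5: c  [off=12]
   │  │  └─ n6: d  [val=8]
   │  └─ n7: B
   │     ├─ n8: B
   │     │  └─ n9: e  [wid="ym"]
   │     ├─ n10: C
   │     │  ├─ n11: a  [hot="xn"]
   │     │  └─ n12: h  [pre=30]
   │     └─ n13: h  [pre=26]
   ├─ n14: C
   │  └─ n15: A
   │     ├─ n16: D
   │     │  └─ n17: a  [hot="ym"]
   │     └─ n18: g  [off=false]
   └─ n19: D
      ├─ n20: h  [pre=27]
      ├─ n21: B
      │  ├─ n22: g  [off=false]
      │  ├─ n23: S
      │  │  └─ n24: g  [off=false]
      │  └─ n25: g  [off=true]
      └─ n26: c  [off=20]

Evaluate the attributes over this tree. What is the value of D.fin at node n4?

1. n1.depth = 2  [2]
2. n1.fin = -1  [-1]
3. n2.depth = 28  [D₀.depth + 26]
4. n2.fin = 2  [D₀.fin + 3]
5. n3.val = 2  [D.fin]
6. n3.depth = 5  [D.depth - 23]
7. n4.depth = -7  [B.val - 9]
8. n4.fin = 10  [B.depth + 5]
9. n5.off = 12  [terminal]
10. n4.wid = 30  [D.depth + 37]
11. n6.val = 8  [terminal]
12. n3.live = true  [B.val > 1]
13. n7.val = 0  [0]
14. n7.depth = 11  [11]
15. n8.val = -3  [B₀.val * 2 - 3]
16. n8.depth = 26  [B₀.val + B₀.depth + 15]
17. n9.wid = "ym"  [terminal]
18. n8.live = true  [B.val > -4]
19. n10.lab = 21  [B₀.depth + 10]
20. n11.hot = "xn"  [terminal]
21. n12.pre = 30  [terminal]
22. n10.sig = false  [C.lab > 21]
23. n13.pre = 26  [terminal]
24. n7.live = false  [B₀.val > 0]
25. n2.wid = 11  [(if B₁.live then D.fin else D.depth) - 17]
26. n14.lab = 1  [D₀.fin + 2]
27. n15.depth = "kk"  ["kk"]
28. n15.pre = 24  [24]
29. n15.key = true  [C.lab > 0]
30. n16.depth = 10  [A.pre - 14]
31. n16.fin = 21  [len(A.depth) + 19]
32. n17.hot = "ym"  [terminal]
33. n16.wid = -5  [len(a.hot) - 7]
34. n18.off = false  [terminal]
35. n15.mk = 14  [A.pre * -2 + 62]
36. n14.sig = true  [C.lab > 0]
37. n19.depth = 14  [D₀.fin + 15]
38. n19.fin = 0  [D₁.wid + D₀.fin - 10]
39. n20.pre = 27  [terminal]
40. n21.val = 3  [h.pre - 24]
41. n21.depth = 6  [D.depth - 8]
42. n22.off = false  [terminal]
43. n24.off = false  [terminal]
44. n23.tag = true  [g.off == false]
45. n23.acc = 1  [1]
46. n23.lim = 23  [23]
47. n23.fin = 4  [4]
48. n25.off = true  [terminal]
49. n21.live = false  [S.tag == false]
50. n26.off = 20  [terminal]
51. n19.wid = 23  [c.off + 3]
52. n1.wid = -1  [D₀.fin + D₁.wid - 11]
53. n0.tag = false  [D.wid > -1]
54. n0.acc = 7  [D.wid * -1 + 6]
55. n0.lim = 17  [D.wid + 18]
56. n0.fin = 12  [D.wid + 13]

10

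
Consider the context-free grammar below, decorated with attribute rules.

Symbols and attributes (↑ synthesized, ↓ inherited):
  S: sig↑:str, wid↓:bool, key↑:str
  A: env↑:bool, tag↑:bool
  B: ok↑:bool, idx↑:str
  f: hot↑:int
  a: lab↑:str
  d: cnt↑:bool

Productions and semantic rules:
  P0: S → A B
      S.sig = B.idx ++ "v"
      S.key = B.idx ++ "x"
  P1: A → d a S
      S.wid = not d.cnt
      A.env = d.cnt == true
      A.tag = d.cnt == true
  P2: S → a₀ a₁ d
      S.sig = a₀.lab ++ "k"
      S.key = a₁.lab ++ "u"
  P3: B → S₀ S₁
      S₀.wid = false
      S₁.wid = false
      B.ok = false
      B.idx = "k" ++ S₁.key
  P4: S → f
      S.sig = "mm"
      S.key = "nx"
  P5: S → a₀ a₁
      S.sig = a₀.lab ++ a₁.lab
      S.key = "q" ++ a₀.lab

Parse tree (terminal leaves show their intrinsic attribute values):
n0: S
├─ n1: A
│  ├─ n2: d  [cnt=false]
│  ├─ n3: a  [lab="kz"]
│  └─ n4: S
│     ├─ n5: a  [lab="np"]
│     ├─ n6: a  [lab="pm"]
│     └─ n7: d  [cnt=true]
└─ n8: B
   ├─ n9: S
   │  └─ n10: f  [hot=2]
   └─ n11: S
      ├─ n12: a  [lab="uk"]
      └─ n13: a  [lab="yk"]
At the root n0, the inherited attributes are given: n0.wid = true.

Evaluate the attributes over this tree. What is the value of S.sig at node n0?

1. n0.wid = true  [given at root]
2. n2.cnt = false  [terminal]
3. n3.lab = "kz"  [terminal]
4. n4.wid = true  [not d.cnt]
5. n5.lab = "np"  [terminal]
6. n6.lab = "pm"  [terminal]
7. n7.cnt = true  [terminal]
8. n4.sig = "npk"  [a₀.lab ++ "k"]
9. n4.key = "pmu"  [a₁.lab ++ "u"]
10. n1.env = false  [d.cnt == true]
11. n1.tag = false  [d.cnt == true]
12. n9.wid = false  [false]
13. n10.hot = 2  [terminal]
14. n9.sig = "mm"  ["mm"]
15. n9.key = "nx"  ["nx"]
16. n11.wid = false  [false]
17. n12.lab = "uk"  [terminal]
18. n13.lab = "yk"  [terminal]
19. n11.sig = "ukyk"  [a₀.lab ++ a₁.lab]
20. n11.key = "quk"  ["q" ++ a₀.lab]
21. n8.ok = false  [false]
22. n8.idx = "kquk"  ["k" ++ S₁.key]
23. n0.sig = "kqukv"  [B.idx ++ "v"]
24. n0.key = "kqukx"  [B.idx ++ "x"]

"kqukv"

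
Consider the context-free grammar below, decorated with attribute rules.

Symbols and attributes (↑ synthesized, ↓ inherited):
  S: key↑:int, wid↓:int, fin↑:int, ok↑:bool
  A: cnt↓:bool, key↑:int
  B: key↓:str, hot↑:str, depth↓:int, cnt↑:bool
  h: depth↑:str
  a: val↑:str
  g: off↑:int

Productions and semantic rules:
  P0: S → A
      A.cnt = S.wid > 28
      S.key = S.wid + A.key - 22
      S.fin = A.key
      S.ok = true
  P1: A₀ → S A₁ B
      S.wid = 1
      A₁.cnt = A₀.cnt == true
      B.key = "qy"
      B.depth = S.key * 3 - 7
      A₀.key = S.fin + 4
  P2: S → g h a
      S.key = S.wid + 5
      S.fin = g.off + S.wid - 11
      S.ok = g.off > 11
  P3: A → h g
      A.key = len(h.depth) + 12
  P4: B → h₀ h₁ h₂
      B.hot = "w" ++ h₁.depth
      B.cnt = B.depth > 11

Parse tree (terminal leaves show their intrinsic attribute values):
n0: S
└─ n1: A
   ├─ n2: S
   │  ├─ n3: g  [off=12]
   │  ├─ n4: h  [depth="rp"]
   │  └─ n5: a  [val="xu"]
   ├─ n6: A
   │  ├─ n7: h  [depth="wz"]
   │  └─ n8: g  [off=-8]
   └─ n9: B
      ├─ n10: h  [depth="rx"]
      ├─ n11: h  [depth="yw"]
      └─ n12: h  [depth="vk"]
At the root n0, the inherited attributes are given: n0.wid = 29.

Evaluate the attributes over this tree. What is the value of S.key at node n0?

1. n0.wid = 29  [given at root]
2. n1.cnt = true  [S.wid > 28]
3. n2.wid = 1  [1]
4. n3.off = 12  [terminal]
5. n4.depth = "rp"  [terminal]
6. n5.val = "xu"  [terminal]
7. n2.key = 6  [S.wid + 5]
8. n2.fin = 2  [g.off + S.wid - 11]
9. n2.ok = true  [g.off > 11]
10. n6.cnt = true  [A₀.cnt == true]
11. n7.depth = "wz"  [terminal]
12. n8.off = -8  [terminal]
13. n6.key = 14  [len(h.depth) + 12]
14. n9.key = "qy"  ["qy"]
15. n9.depth = 11  [S.key * 3 - 7]
16. n10.depth = "rx"  [terminal]
17. n11.depth = "yw"  [terminal]
18. n12.depth = "vk"  [terminal]
19. n9.hot = "wyw"  ["w" ++ h₁.depth]
20. n9.cnt = false  [B.depth > 11]
21. n1.key = 6  [S.fin + 4]
22. n0.key = 13  [S.wid + A.key - 22]
23. n0.fin = 6  [A.key]
24. n0.ok = true  [true]

13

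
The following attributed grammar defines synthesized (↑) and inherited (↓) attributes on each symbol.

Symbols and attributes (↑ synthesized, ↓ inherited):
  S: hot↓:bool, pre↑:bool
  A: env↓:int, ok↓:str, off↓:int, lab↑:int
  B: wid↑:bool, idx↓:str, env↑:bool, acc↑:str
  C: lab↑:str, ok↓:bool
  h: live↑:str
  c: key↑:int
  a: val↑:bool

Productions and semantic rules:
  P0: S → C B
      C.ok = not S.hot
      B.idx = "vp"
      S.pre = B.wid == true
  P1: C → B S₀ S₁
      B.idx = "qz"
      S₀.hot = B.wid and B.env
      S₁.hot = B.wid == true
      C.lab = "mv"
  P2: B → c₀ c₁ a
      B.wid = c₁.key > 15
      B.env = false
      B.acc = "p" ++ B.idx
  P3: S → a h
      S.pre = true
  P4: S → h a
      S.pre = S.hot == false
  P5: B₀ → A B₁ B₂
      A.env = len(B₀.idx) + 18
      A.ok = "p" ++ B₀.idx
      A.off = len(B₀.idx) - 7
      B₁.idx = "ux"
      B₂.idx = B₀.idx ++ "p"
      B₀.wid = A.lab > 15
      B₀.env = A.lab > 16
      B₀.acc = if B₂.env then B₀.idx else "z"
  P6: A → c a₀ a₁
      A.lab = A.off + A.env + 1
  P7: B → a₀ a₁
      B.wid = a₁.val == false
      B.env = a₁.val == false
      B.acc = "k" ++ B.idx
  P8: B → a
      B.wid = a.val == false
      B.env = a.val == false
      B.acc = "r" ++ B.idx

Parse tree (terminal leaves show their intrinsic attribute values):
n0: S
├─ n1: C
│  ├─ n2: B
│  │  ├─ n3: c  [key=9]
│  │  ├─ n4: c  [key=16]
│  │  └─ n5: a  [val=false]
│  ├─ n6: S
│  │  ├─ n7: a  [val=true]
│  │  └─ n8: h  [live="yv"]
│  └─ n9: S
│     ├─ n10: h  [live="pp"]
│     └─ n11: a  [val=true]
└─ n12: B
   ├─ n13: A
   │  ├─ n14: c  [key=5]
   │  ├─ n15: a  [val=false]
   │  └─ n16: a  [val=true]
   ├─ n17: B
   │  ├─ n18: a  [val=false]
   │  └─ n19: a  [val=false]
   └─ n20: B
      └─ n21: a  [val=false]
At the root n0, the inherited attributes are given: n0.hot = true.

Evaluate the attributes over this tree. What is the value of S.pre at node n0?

1. n0.hot = true  [given at root]
2. n1.ok = false  [not S.hot]
3. n2.idx = "qz"  ["qz"]
4. n3.key = 9  [terminal]
5. n4.key = 16  [terminal]
6. n5.val = false  [terminal]
7. n2.wid = true  [c₁.key > 15]
8. n2.env = false  [false]
9. n2.acc = "pqz"  ["p" ++ B.idx]
10. n6.hot = false  [B.wid and B.env]
11. n7.val = true  [terminal]
12. n8.live = "yv"  [terminal]
13. n6.pre = true  [true]
14. n9.hot = true  [B.wid == true]
15. n10.live = "pp"  [terminal]
16. n11.val = true  [terminal]
17. n9.pre = false  [S.hot == false]
18. n1.lab = "mv"  ["mv"]
19. n12.idx = "vp"  ["vp"]
20. n13.env = 20  [len(B₀.idx) + 18]
21. n13.ok = "pvp"  ["p" ++ B₀.idx]
22. n13.off = -5  [len(B₀.idx) - 7]
23. n14.key = 5  [terminal]
24. n15.val = false  [terminal]
25. n16.val = true  [terminal]
26. n13.lab = 16  [A.off + A.env + 1]
27. n17.idx = "ux"  ["ux"]
28. n18.val = false  [terminal]
29. n19.val = false  [terminal]
30. n17.wid = true  [a₁.val == false]
31. n17.env = true  [a₁.val == false]
32. n17.acc = "kux"  ["k" ++ B.idx]
33. n20.idx = "vpp"  [B₀.idx ++ "p"]
34. n21.val = false  [terminal]
35. n20.wid = true  [a.val == false]
36. n20.env = true  [a.val == false]
37. n20.acc = "rvpp"  ["r" ++ B.idx]
38. n12.wid = true  [A.lab > 15]
39. n12.env = false  [A.lab > 16]
40. n12.acc = "vp"  [if B₂.env then B₀.idx else "z"]
41. n0.pre = true  [B.wid == true]

true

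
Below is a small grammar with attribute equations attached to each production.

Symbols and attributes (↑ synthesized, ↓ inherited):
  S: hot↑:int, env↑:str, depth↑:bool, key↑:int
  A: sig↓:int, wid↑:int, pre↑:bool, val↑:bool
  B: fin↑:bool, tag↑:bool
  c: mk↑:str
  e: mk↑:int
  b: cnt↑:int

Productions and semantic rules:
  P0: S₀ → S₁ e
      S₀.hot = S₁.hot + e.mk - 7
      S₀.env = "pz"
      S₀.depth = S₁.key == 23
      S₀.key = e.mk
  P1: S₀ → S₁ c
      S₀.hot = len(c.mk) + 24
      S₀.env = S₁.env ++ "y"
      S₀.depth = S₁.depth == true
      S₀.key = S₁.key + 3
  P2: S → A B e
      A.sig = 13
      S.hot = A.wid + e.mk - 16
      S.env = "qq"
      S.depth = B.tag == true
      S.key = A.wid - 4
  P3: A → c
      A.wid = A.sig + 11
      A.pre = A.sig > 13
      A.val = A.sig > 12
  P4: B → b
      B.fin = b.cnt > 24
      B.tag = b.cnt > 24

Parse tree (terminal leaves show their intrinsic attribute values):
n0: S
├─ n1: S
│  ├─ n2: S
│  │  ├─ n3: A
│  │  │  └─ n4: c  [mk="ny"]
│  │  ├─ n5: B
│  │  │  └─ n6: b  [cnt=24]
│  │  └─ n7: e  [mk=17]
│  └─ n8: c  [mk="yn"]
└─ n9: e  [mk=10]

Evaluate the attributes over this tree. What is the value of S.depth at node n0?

1. n3.sig = 13  [13]
2. n4.mk = "ny"  [terminal]
3. n3.wid = 24  [A.sig + 11]
4. n3.pre = false  [A.sig > 13]
5. n3.val = true  [A.sig > 12]
6. n6.cnt = 24  [terminal]
7. n5.fin = false  [b.cnt > 24]
8. n5.tag = false  [b.cnt > 24]
9. n7.mk = 17  [terminal]
10. n2.hot = 25  [A.wid + e.mk - 16]
11. n2.env = "qq"  ["qq"]
12. n2.depth = false  [B.tag == true]
13. n2.key = 20  [A.wid - 4]
14. n8.mk = "yn"  [terminal]
15. n1.hot = 26  [len(c.mk) + 24]
16. n1.env = "qqy"  [S₁.env ++ "y"]
17. n1.depth = false  [S₁.depth == true]
18. n1.key = 23  [S₁.key + 3]
19. n9.mk = 10  [terminal]
20. n0.hot = 29  [S₁.hot + e.mk - 7]
21. n0.env = "pz"  ["pz"]
22. n0.depth = true  [S₁.key == 23]
23. n0.key = 10  [e.mk]

true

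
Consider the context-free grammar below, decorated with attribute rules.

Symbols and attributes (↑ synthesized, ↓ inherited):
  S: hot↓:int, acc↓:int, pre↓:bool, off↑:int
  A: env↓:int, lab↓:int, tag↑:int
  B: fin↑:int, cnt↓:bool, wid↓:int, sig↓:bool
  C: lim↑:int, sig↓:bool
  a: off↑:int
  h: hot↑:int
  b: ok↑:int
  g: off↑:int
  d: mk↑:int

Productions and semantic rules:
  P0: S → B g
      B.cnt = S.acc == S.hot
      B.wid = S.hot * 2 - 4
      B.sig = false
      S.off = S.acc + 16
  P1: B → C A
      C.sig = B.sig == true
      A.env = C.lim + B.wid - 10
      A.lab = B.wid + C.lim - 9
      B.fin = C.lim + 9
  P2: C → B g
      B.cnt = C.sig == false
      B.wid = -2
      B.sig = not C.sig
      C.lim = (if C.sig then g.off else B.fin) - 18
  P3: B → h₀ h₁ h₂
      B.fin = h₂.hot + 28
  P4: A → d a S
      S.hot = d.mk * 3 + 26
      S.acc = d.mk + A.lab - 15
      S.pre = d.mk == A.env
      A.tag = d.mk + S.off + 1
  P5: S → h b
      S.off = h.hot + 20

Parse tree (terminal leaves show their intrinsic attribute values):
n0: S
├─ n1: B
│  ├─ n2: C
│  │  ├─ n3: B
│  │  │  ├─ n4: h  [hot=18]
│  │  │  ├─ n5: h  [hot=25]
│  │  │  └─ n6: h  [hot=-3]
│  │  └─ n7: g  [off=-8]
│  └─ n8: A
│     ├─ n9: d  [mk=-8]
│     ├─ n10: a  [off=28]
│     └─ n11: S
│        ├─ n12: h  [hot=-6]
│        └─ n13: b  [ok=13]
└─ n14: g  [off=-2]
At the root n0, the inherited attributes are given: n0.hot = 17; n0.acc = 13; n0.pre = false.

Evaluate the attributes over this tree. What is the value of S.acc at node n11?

5

1. n0.hot = 17  [given at root]
2. n0.acc = 13  [given at root]
3. n0.pre = false  [given at root]
4. n1.cnt = false  [S.acc == S.hot]
5. n1.wid = 30  [S.hot * 2 - 4]
6. n1.sig = false  [false]
7. n2.sig = false  [B.sig == true]
8. n3.cnt = true  [C.sig == false]
9. n3.wid = -2  [-2]
10. n3.sig = true  [not C.sig]
11. n4.hot = 18  [terminal]
12. n5.hot = 25  [terminal]
13. n6.hot = -3  [terminal]
14. n3.fin = 25  [h₂.hot + 28]
15. n7.off = -8  [terminal]
16. n2.lim = 7  [(if C.sig then g.off else B.fin) - 18]
17. n8.env = 27  [C.lim + B.wid - 10]
18. n8.lab = 28  [B.wid + C.lim - 9]
19. n9.mk = -8  [terminal]
20. n10.off = 28  [terminal]
21. n11.hot = 2  [d.mk * 3 + 26]
22. n11.acc = 5  [d.mk + A.lab - 15]
23. n11.pre = false  [d.mk == A.env]
24. n12.hot = -6  [terminal]
25. n13.ok = 13  [terminal]
26. n11.off = 14  [h.hot + 20]
27. n8.tag = 7  [d.mk + S.off + 1]
28. n1.fin = 16  [C.lim + 9]
29. n14.off = -2  [terminal]
30. n0.off = 29  [S.acc + 16]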